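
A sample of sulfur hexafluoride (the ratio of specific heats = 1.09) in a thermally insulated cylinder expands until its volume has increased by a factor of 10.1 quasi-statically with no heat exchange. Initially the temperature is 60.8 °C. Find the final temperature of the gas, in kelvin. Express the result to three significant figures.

T₂ ≈ 271 K

Adiabatic: T₁V₁^(γ−1) = T₂V₂^(γ−1) ⇒ T₂ = T₁ (V₁/V₂)^(γ−1).
T₁ = 60.8 °C = 333.9 K.
T₂ = 333.9 × (1/10.1)^(0.09) = 271.2 K.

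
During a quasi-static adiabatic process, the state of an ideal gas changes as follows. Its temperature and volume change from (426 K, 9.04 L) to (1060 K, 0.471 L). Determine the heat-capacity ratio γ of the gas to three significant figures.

γ ≈ 1.31

TV^(γ−1) = const ⇒ γ − 1 = ln(T₂/T₁) / ln(V₁/V₂).
γ = 1 + ln(1060/426) / ln(9.04/0.471) = 1.309.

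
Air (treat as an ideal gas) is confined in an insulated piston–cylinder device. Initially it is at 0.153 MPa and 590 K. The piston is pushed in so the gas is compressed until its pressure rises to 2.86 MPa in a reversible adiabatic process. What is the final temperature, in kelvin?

Adiabatic: T₂/T₁ = (P₂/P₁)^((γ−1)/γ).
For a diatomic ideal gas γ = 7/5, so (γ−1)/γ = 2/7.
T₂ = 590 × (2.86/0.153)^(2/7) = 1362 K.

T₂ ≈ 1360 K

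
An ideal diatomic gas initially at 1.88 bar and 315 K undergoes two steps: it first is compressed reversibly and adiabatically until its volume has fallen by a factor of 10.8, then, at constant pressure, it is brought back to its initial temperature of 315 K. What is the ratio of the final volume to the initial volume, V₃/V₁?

For a diatomic ideal gas γ = 7/5.
Adiabatic step: V₂/V₁ = 0.09259; T₂ = T₁·10.8^(2/5) = 816 K.
Isobaric step: V₃/V₂ = T₃/T₂ = 315/816.
V₃/V₁ = (V₂/V₁)(V₃/V₂) = 0.09259 × (315/816) = 0.03574.

V₃/V₁ ≈ 0.0357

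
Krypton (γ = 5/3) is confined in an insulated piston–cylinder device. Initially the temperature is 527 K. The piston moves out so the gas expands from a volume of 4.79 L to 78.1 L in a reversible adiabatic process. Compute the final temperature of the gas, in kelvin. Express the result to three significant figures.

For a reversible adiabat TV^(γ−1) is constant, so T₂ = T₁ (V₁/V₂)^(γ−1).
T₂ = 527 × (4.79/78.1)^(2/3) = 81.96 K.

T₂ ≈ 82.0 K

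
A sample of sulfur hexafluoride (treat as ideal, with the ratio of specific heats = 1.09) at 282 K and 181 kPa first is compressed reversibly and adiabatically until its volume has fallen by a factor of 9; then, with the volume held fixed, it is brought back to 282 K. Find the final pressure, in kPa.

Adiabatic step (PV^γ = const): P₂ = 181×9^(1.09) = 1985 kPa; T₂ = 282×9^(0.09) = 343.7 K.
Isochoric: P₃ = P₂(T₃/T₂) = 1985 × (282/343.7) = 1629 kPa.

P₃ ≈ 1630 kPa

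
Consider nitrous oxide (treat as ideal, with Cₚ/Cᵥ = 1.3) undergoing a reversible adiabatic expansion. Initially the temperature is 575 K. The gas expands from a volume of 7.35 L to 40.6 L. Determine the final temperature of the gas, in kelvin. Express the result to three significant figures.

Adiabatic: T₁V₁^(γ−1) = T₂V₂^(γ−1) ⇒ T₂ = T₁ (V₁/V₂)^(γ−1).
T₂ = 575 × (7.35/40.6)^(0.3) = 344.3 K.

T₂ ≈ 344 K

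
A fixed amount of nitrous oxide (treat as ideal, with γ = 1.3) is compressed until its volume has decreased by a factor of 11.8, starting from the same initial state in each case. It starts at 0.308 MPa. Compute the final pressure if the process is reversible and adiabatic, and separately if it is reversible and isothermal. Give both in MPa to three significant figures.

adiabatic: 7.62 MPa; isothermal: 3.63 MPa

Isothermal: P₂ = P₁(V₁/V₂) = 0.308×11.8 = 3.634 MPa.
Adiabatic: P₂ = P₁(V₁/V₂)^γ = 0.308×11.8^(1.3) = 7.621 MPa.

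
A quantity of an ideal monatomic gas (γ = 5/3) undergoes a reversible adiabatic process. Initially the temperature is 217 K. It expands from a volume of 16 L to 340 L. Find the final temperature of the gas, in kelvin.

T₂ ≈ 28.3 K

Adiabatic: T₁V₁^(γ−1) = T₂V₂^(γ−1) ⇒ T₂ = T₁ (V₁/V₂)^(γ−1).
T₂ = 217 × (16/340)^(2/3) = 28.28 K.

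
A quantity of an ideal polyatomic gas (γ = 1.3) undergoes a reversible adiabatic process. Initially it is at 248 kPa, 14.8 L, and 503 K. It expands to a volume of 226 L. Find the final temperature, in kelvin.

For a reversible adiabat TV^(γ−1) is constant, so T₂ = T₁ (V₁/V₂)^(γ−1).
T₂ = 503 × (14.8/226)^(0.3) = 222 K.

T₂ ≈ 222 K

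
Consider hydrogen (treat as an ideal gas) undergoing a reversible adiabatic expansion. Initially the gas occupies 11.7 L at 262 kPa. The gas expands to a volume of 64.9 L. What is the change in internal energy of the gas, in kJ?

γ = 7/5 for a diatomic ideal gas.
P₂ = P₁(V₁/V₂)^γ = 262×(11.7/64.9)^(7/5) = 23.8 kPa.
For a reversible adiabat, W_by_gas = (P₁V₁ − P₂V₂)/(γ−1).
W_by = (262000×0.0117 − 23800×0.0649) / (2/5) = 3802 J.
Q = 0 ⇒ ΔU = −W_by = -3802 J.

ΔU ≈ -3.80 kJ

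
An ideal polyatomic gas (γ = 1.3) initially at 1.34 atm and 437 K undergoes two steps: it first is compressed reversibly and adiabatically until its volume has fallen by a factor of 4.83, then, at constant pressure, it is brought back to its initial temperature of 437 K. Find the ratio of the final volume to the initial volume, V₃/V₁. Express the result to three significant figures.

Adiabatic step: V₂/V₁ = 0.207; T₂ = T₁·4.83^(0.3) = 700.9 K.
Isobaric step: V₃/V₂ = T₃/T₂ = 437/700.9.
V₃/V₁ = (V₂/V₁)(V₃/V₂) = 0.207 × (437/700.9) = 0.1291.

V₃/V₁ ≈ 0.129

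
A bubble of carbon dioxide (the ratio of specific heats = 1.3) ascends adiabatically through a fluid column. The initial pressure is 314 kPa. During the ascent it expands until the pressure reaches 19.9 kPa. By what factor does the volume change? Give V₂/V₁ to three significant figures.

V₂/V₁ ≈ 8.35

From PV^γ = const, V₂/V₁ = (P₁/P₂)^(1/γ).
V₂/V₁ = (314/19.9)^(0.769) = 8.348.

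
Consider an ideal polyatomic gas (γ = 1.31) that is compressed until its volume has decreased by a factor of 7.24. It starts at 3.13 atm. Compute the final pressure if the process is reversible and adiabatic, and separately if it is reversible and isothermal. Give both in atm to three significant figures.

adiabatic: 41.9 atm; isothermal: 22.7 atm

Isothermal: P₂ = P₁(V₁/V₂) = 3.13×7.24 = 22.66 atm.
Adiabatic: P₂ = P₁(V₁/V₂)^γ = 3.13×7.24^(1.31) = 41.86 atm.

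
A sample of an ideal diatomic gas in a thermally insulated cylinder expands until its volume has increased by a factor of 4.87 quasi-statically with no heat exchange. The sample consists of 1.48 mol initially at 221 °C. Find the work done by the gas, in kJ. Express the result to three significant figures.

W ≈ 7.13 kJ

Adiabatic: T₁V₁^(γ−1) = T₂V₂^(γ−1) ⇒ T₂ = T₁ (V₁/V₂)^(γ−1).
γ = 7/5 for a diatomic ideal gas, so γ−1 = 2/5.
T₁ = 221 °C = 494.1 K.
T₂ = 494.1 × (1/4.87)^(2/5) = 262.3 K.
Q = 0, so ΔU = W_on_gas = nCᵥΔT with Cᵥ = R/(γ−1) = 20.79 J/(mol·K).
ΔU = 1.48 × 20.79 × (262.3 − 494.1) = -7131 J.
Work done by the gas = −ΔU = 7131 J.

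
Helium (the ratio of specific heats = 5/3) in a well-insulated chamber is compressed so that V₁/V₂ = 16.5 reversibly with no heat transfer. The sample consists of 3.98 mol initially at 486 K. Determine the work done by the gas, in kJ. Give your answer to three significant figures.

W ≈ -132 kJ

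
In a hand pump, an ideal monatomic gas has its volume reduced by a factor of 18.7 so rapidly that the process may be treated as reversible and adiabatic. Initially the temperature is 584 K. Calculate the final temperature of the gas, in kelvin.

For a reversible adiabat TV^(γ−1) is constant, so T₂ = T₁ (V₁/V₂)^(γ−1).
For a monatomic ideal gas γ = 5/3, so γ−1 = 2/3.
T₂ = 584 × 18.7^(2/3) = 4114 K.

T₂ ≈ 4110 K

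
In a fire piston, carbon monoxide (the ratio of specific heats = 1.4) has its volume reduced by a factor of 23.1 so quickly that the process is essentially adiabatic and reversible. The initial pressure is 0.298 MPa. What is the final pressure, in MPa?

P₂ ≈ 24.2 MPa

Since PV^γ is constant along a reversible adiabat, P₂ = P₁ (V₁/V₂)^γ.
P₂ = 0.298 × 23.1^(1.4) = 24.17 MPa.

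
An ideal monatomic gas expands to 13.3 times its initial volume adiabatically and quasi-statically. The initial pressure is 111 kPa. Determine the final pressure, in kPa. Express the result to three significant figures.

P₂ ≈ 1.49 kPa

Since PV^γ is constant along a reversible adiabat, P₂ = P₁ (V₁/V₂)^γ.
For a monatomic ideal gas γ = 5/3.
P₂ = 111 × (1/13.3)^(5/3) = 1.487 kPa.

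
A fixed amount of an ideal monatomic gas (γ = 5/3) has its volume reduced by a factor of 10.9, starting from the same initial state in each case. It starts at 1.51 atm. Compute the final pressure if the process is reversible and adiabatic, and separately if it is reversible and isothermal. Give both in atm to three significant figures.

adiabatic: 80.9 atm; isothermal: 16.5 atm

Isothermal: P₂ = P₁(V₁/V₂) = 1.51×10.9 = 16.46 atm.
Adiabatic: P₂ = P₁(V₁/V₂)^γ = 1.51×10.9^(5/3) = 80.91 atm.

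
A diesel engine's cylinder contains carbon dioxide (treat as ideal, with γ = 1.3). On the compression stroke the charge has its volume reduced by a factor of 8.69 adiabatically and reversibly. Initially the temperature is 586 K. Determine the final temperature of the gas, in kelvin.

For a reversible adiabat TV^(γ−1) is constant, so T₂ = T₁ (V₁/V₂)^(γ−1).
T₂ = 586 × 8.69^(0.3) = 1121 K.

T₂ ≈ 1120 K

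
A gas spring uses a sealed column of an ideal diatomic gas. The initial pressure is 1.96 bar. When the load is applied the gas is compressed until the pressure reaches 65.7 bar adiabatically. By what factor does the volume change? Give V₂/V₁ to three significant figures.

V₂/V₁ ≈ 0.0814

From PV^γ = const, V₂/V₁ = (P₁/P₂)^(1/γ).
For a diatomic ideal gas γ = 7/5.
V₂/V₁ = (1.96/65.7)^(5/7) = 0.08138.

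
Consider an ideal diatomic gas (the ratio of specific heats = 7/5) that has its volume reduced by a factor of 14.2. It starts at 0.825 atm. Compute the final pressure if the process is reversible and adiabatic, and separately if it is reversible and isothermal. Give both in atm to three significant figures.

adiabatic: 33.9 atm; isothermal: 11.7 atm

Isothermal: P₂ = P₁(V₁/V₂) = 0.825×14.2 = 11.71 atm.
Adiabatic: P₂ = P₁(V₁/V₂)^γ = 0.825×14.2^(7/5) = 33.86 atm.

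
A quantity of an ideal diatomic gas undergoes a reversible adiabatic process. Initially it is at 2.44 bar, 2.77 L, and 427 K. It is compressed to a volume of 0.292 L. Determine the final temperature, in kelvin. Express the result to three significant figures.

T₂ ≈ 1050 K

Adiabatic: T₁V₁^(γ−1) = T₂V₂^(γ−1) ⇒ T₂ = T₁ (V₁/V₂)^(γ−1).
γ = 7/5 for a diatomic ideal gas.
T₂ = 427 × (2.77/0.292)^(2/5) = 1050 K.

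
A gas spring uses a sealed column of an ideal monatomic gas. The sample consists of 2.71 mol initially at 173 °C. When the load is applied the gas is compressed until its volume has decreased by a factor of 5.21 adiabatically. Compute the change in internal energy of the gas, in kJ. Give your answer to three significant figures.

ΔU ≈ 30.2 kJ

Adiabatic: T₁V₁^(γ−1) = T₂V₂^(γ−1) ⇒ T₂ = T₁ (V₁/V₂)^(γ−1).
γ = 5/3 for a monatomic ideal gas, so γ−1 = 2/3.
T₁ = 173 °C = 446.1 K.
T₂ = 446.1 × 5.21^(2/3) = 1341 K.
Q = 0, so ΔU = W_on_gas = nCᵥΔT with Cᵥ = R/(γ−1) = 12.47 J/(mol·K).
ΔU = 2.71 × 12.47 × (1341 − 446.1) = 30240 J.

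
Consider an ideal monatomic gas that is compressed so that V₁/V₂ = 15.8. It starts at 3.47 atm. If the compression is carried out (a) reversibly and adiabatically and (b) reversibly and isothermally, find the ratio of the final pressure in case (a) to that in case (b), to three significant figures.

P_adiabatic / P_isothermal ≈ 6.30

For a monatomic ideal gas γ = 5/3.
Isothermal: P_b = P₁(V₁/V₂) = 3.47×15.8.
Adiabatic: P_a = P₁(V₁/V₂)^γ = 3.47×15.8^(5/3).
P_a/P_b = (V₁/V₂)^(γ−1) = 15.8^(2/3) = 6.297.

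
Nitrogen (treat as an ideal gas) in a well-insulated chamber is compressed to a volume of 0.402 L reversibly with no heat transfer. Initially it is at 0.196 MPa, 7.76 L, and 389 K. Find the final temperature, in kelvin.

T₂ ≈ 1270 K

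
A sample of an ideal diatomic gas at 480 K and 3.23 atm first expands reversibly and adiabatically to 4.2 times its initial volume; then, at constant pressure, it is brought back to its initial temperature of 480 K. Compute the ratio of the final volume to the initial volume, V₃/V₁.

V₃/V₁ ≈ 7.46

For a diatomic ideal gas γ = 7/5.
Adiabatic step: V₂/V₁ = 4.2; T₂ = T₁·(1/4.2)^(2/5) = 270.4 K.
Isobaric step: V₃/V₂ = T₃/T₂ = 480/270.4.
V₃/V₁ = (V₂/V₁)(V₃/V₂) = 4.2 × (480/270.4) = 7.457.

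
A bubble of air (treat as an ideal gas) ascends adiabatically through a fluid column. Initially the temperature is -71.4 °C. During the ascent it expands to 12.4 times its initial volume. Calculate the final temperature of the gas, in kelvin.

T₂ ≈ 73.7 K

Adiabatic: T₁V₁^(γ−1) = T₂V₂^(γ−1) ⇒ T₂ = T₁ (V₁/V₂)^(γ−1).
For a diatomic ideal gas γ = 7/5, so γ−1 = 2/5.
T₁ = -71.4 °C = 201.7 K.
T₂ = 201.7 × (1/12.4)^(2/5) = 73.7 K.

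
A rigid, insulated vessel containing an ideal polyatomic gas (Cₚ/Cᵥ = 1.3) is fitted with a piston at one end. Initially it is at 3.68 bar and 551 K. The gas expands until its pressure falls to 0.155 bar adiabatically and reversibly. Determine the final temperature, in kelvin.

T₂ ≈ 265 K

Adiabatic: T₂/T₁ = (P₂/P₁)^((γ−1)/γ).
T₂ = 551 × (0.155/3.68)^(0.231) = 265.3 K.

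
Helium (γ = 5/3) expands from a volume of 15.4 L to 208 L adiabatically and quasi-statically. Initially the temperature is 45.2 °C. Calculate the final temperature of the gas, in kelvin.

T₂ ≈ 56.1 K

Adiabatic: T₁V₁^(γ−1) = T₂V₂^(γ−1) ⇒ T₂ = T₁ (V₁/V₂)^(γ−1).
T₁ = 45.2 °C = 318.3 K.
T₂ = 318.3 × (15.4/208)^(2/3) = 56.13 K.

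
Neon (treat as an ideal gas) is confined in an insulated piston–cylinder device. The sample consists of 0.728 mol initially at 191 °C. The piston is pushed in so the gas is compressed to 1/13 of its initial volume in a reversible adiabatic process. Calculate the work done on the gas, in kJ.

For a reversible adiabat TV^(γ−1) is constant, so T₂ = T₁ (V₁/V₂)^(γ−1).
γ = 5/3 for a monatomic ideal gas, so γ−1 = 2/3.
T₁ = 191 °C = 464.1 K.
T₂ = 464.1 × 13^(2/3) = 2566 K.
Q = 0, so ΔU = W_on_gas = nCᵥΔT with Cᵥ = R/(γ−1) = 12.47 J/(mol·K).
ΔU = 0.728 × 12.47 × (2566 − 464.1) = 19080 J.

W ≈ 19.1 kJ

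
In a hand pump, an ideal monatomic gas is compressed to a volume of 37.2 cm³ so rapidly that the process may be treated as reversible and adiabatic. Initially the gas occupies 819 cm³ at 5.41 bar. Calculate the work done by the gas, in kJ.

γ = 5/3 for a monatomic ideal gas.
P₂ = P₁(V₁/V₂)^γ = 5.41×(819/37.2)^(5/3) = 935.6 bar.
For a reversible adiabat, W_by_gas = (P₁V₁ − P₂V₂)/(γ−1).
W_by = (541000×0.000819 − 9.356×10^7×3.72×10^-5) / (2/3) = -4556 J.

W ≈ -4.56 kJ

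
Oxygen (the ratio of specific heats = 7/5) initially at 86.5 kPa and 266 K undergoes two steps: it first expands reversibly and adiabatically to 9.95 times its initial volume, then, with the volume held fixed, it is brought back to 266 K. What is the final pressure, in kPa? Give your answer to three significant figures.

P₃ ≈ 8.69 kPa

Adiabatic step (PV^γ = const): P₂ = 86.5×(1/9.95)^(7/5) = 3.468 kPa; T₂ = 266×(1/9.95)^(2/5) = 106.1 K.
Isochoric: P₃ = P₂(T₃/T₂) = 3.468 × (266/106.1) = 8.693 kPa.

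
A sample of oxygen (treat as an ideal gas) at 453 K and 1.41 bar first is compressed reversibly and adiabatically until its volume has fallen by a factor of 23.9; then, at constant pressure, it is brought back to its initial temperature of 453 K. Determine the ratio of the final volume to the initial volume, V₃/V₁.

V₃/V₁ ≈ 0.0118

For a diatomic ideal gas γ = 7/5.
Adiabatic step: V₂/V₁ = 0.04184; T₂ = T₁·23.9^(2/5) = 1612 K.
Isobaric step: V₃/V₂ = T₃/T₂ = 453/1612.
V₃/V₁ = (V₂/V₁)(V₃/V₂) = 0.04184 × (453/1612) = 0.01176.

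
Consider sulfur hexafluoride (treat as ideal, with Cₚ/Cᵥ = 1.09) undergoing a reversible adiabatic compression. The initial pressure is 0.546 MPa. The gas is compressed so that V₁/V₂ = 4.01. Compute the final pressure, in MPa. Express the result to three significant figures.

P₂ ≈ 2.48 MPa

Since PV^γ is constant along a reversible adiabat, P₂ = P₁ (V₁/V₂)^γ.
P₂ = 0.546 × 4.01^(1.09) = 2.481 MPa.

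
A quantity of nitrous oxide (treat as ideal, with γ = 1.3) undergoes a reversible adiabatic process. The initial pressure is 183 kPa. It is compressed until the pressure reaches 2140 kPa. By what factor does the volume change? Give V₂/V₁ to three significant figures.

From PV^γ = const, V₂/V₁ = (P₁/P₂)^(1/γ).
V₂/V₁ = (183/2140)^(0.769) = 0.1508.

V₂/V₁ ≈ 0.151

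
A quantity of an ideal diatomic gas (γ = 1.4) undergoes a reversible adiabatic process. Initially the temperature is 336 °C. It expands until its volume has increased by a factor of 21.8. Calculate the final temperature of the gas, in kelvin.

Adiabatic: T₁V₁^(γ−1) = T₂V₂^(γ−1) ⇒ T₂ = T₁ (V₁/V₂)^(γ−1).
T₁ = 336 °C = 609.1 K.
T₂ = 609.1 × (1/21.8)^(0.4) = 177.6 K.

T₂ ≈ 178 K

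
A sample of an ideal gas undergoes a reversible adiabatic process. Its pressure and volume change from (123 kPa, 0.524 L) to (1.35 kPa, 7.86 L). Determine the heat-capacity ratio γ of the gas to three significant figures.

PV^γ = const ⇒ γ = ln(P₂/P₁) / ln(V₁/V₂).
γ = ln(1.35/123) / ln(0.524/7.86) = 1.666.

γ ≈ 1.67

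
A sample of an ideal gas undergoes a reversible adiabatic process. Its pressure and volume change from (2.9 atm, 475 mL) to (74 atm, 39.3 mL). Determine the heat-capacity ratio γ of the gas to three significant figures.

γ ≈ 1.30

PV^γ = const ⇒ γ = ln(P₂/P₁) / ln(V₁/V₂).
γ = ln(74/2.9) / ln(475/39.3) = 1.3.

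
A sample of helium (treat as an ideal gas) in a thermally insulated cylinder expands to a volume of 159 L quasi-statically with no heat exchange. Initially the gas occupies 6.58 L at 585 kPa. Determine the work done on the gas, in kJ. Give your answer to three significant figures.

γ = 5/3 for a monatomic ideal gas.
P₂ = P₁(V₁/V₂)^γ = 585×(6.58/159)^(5/3) = 2.896 kPa.
For a reversible adiabat, W_by_gas = (P₁V₁ − P₂V₂)/(γ−1).
W_by = (585000×0.00658 − 2896×0.159) / (2/3) = 5083 J.
W_on_gas = −W_by = -5083 J.

W ≈ -5.08 kJ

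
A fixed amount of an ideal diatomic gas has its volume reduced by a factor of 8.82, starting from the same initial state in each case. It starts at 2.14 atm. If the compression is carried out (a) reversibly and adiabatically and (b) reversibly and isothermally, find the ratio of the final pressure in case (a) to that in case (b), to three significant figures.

P_adiabatic / P_isothermal ≈ 2.39

For a diatomic ideal gas γ = 7/5.
Isothermal: P_b = P₁(V₁/V₂) = 2.14×8.82.
Adiabatic: P_a = P₁(V₁/V₂)^γ = 2.14×8.82^(7/5).
P_a/P_b = (V₁/V₂)^(γ−1) = 8.82^(2/5) = 2.389.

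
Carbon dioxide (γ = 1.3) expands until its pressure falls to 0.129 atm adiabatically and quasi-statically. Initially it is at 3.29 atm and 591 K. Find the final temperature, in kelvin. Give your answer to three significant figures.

Adiabatic: T₂/T₁ = (P₂/P₁)^((γ−1)/γ).
T₂ = 591 × (0.129/3.29)^(0.231) = 279.9 K.

T₂ ≈ 280 K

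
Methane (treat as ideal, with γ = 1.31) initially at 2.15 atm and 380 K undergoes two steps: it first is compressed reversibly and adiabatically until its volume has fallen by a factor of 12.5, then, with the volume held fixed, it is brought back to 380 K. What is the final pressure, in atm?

Adiabatic step (PV^γ = const): P₂ = 2.15×12.5^(1.31) = 58.8 atm; T₂ = 380×12.5^(0.31) = 831.4 K.
Isochoric: P₃ = P₂(T₃/T₂) = 58.8 × (380/831.4) = 26.87 atm.

P₃ ≈ 26.9 atm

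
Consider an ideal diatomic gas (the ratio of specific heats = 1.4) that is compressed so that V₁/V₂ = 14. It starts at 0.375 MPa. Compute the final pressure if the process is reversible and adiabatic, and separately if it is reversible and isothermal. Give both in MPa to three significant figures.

Isothermal: P₂ = P₁(V₁/V₂) = 0.375×14 = 5.25 MPa.
Adiabatic: P₂ = P₁(V₁/V₂)^γ = 0.375×14^(1.4) = 15.09 MPa.

adiabatic: 15.1 MPa; isothermal: 5.25 MPa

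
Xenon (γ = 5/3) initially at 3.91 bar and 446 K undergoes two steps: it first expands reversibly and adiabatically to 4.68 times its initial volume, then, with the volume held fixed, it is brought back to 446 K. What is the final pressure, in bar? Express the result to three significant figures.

P₃ ≈ 0.835 bar

Adiabatic step (PV^γ = const): P₂ = 3.91×(1/4.68)^(5/3) = 0.2986 bar; T₂ = 446×(1/4.68)^(2/3) = 159.4 K.
Isochoric: P₃ = P₂(T₃/T₂) = 0.2986 × (446/159.4) = 0.8355 bar.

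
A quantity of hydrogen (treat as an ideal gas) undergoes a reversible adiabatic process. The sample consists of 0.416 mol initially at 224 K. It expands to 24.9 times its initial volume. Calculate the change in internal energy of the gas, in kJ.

For a reversible adiabat TV^(γ−1) is constant, so T₂ = T₁ (V₁/V₂)^(γ−1).
γ = 7/5 for a diatomic ideal gas, so γ−1 = 2/5.
T₂ = 224 × (1/24.9)^(2/5) = 61.91 K.
Q = 0, so ΔU = W_on_gas = nCᵥΔT with Cᵥ = R/(γ−1) = 20.79 J/(mol·K).
ΔU = 0.416 × 20.79 × (61.91 − 224) = -1402 J.

ΔU ≈ -1.40 kJ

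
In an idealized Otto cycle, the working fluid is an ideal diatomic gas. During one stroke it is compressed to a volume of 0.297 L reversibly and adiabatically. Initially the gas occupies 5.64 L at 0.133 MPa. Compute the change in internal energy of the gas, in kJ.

ΔU ≈ 4.21 kJ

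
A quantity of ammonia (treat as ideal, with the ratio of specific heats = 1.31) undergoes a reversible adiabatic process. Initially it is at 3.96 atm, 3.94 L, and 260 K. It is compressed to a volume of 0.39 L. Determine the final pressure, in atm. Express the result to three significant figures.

P₂ ≈ 81.9 atm

Since PV^γ is constant along a reversible adiabat, P₂ = P₁ (V₁/V₂)^γ.
P₂ = 3.96 × (3.94/0.39)^(1.31) = 81.94 atm.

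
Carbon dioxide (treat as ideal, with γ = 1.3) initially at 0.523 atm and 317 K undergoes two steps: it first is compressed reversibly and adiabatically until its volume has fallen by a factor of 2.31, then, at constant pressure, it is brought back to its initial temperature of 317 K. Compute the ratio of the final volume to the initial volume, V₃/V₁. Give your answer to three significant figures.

V₃/V₁ ≈ 0.337

Adiabatic step: V₂/V₁ = 0.4329; T₂ = T₁·2.31^(0.3) = 407.5 K.
Isobaric step: V₃/V₂ = T₃/T₂ = 317/407.5.
V₃/V₁ = (V₂/V₁)(V₃/V₂) = 0.4329 × (317/407.5) = 0.3367.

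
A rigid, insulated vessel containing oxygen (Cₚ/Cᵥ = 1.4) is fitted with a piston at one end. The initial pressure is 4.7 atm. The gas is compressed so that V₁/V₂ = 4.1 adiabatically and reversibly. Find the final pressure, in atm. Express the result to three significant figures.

Adiabatic: P₁V₁^γ = P₂V₂^γ ⇒ P₂ = P₁ (V₁/V₂)^γ.
P₂ = 4.7 × 4.1^(1.4) = 33.88 atm.

P₂ ≈ 33.9 atm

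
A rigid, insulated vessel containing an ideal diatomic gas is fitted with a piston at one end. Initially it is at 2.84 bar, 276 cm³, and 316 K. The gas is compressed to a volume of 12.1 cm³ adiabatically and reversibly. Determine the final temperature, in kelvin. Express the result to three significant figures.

T₂ ≈ 1100 K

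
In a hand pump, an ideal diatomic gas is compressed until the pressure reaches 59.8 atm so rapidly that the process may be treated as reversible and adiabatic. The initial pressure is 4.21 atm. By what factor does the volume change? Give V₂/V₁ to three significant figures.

V₂/V₁ ≈ 0.150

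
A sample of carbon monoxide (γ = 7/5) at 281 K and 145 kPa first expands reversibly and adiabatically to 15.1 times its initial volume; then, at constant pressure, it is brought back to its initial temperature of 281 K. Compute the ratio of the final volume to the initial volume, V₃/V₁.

Adiabatic step: V₂/V₁ = 15.1; T₂ = T₁·(1/15.1)^(2/5) = 94.87 K.
Isobaric step: V₃/V₂ = T₃/T₂ = 281/94.87.
V₃/V₁ = (V₂/V₁)(V₃/V₂) = 15.1 × (281/94.87) = 44.73.

V₃/V₁ ≈ 44.7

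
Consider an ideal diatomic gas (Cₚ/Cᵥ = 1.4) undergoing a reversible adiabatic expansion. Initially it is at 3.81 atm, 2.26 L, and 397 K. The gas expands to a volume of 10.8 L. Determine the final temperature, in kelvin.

T₂ ≈ 212 K

For a reversible adiabat TV^(γ−1) is constant, so T₂ = T₁ (V₁/V₂)^(γ−1).
T₂ = 397 × (2.26/10.8)^(0.4) = 212.4 K.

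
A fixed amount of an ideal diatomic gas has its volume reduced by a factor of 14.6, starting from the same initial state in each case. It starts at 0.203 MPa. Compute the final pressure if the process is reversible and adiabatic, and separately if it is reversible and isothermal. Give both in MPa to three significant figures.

adiabatic: 8.66 MPa; isothermal: 2.96 MPa

For a diatomic ideal gas γ = 7/5.
Isothermal: P₂ = P₁(V₁/V₂) = 0.203×14.6 = 2.964 MPa.
Adiabatic: P₂ = P₁(V₁/V₂)^γ = 0.203×14.6^(7/5) = 8.661 MPa.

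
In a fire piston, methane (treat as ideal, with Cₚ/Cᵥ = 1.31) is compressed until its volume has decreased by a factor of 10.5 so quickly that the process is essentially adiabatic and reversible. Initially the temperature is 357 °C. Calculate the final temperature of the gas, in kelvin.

T₂ ≈ 1310 K

Adiabatic: T₁V₁^(γ−1) = T₂V₂^(γ−1) ⇒ T₂ = T₁ (V₁/V₂)^(γ−1).
T₁ = 357 °C = 630.1 K.
T₂ = 630.1 × 10.5^(0.31) = 1306 K.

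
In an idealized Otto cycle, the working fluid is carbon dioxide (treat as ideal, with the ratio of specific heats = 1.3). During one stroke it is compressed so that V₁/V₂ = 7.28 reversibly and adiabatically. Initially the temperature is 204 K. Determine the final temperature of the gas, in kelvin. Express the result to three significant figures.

T₂ ≈ 370 K

For a reversible adiabat TV^(γ−1) is constant, so T₂ = T₁ (V₁/V₂)^(γ−1).
T₂ = 204 × 7.28^(0.3) = 370.1 K.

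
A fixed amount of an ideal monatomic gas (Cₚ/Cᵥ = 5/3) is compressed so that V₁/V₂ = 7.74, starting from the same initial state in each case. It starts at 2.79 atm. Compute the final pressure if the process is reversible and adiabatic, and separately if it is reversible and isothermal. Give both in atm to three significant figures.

Isothermal: P₂ = P₁(V₁/V₂) = 2.79×7.74 = 21.59 atm.
Adiabatic: P₂ = P₁(V₁/V₂)^γ = 2.79×7.74^(5/3) = 84.5 atm.

adiabatic: 84.5 atm; isothermal: 21.6 atm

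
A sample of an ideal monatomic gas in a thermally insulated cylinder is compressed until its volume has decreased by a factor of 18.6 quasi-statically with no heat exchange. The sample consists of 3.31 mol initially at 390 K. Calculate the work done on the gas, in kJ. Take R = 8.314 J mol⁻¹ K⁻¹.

For a reversible adiabat TV^(γ−1) is constant, so T₂ = T₁ (V₁/V₂)^(γ−1).
γ = 5/3 for a monatomic ideal gas, so γ−1 = 2/3.
T₂ = 390 × 18.6^(2/3) = 2738 K.
Q = 0, so ΔU = W_on_gas = nCᵥΔT with Cᵥ = R/(γ−1) = 12.47 J/(mol·K).
ΔU = 3.31 × 12.47 × (2738 − 390) = 96920 J.

W ≈ 96.9 kJ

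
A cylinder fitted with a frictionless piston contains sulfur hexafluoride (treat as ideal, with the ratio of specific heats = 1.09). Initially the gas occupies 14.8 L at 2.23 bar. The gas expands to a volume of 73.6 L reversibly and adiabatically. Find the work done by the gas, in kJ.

P₂ = P₁(V₁/V₂)^γ = 2.23×(14.8/73.6)^(1.09) = 0.3881 bar.
For a reversible adiabat, W_by_gas = (P₁V₁ − P₂V₂)/(γ−1).
W_by = (223000×0.0148 − 38810×0.0736) / (0.09) = 4930 J.

W ≈ 4.93 kJ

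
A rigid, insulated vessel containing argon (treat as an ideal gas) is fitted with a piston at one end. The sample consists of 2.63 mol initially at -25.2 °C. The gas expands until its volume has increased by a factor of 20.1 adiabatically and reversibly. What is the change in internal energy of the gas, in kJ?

ΔU ≈ -7.03 kJ

For a reversible adiabat TV^(γ−1) is constant, so T₂ = T₁ (V₁/V₂)^(γ−1).
γ = 5/3 for a monatomic ideal gas, so γ−1 = 2/3.
T₁ = -25.2 °C = 247.9 K.
T₂ = 247.9 × (1/20.1)^(2/3) = 33.54 K.
Q = 0, so ΔU = W_on_gas = nCᵥΔT with Cᵥ = R/(γ−1) = 12.47 J/(mol·K).
ΔU = 2.63 × 12.47 × (33.54 − 247.9) = -7032 J.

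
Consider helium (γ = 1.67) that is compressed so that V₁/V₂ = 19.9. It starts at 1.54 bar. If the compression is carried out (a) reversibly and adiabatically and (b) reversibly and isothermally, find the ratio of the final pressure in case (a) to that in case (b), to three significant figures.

P_adiabatic / P_isothermal ≈ 7.42

Isothermal: P_b = P₁(V₁/V₂) = 1.54×19.9.
Adiabatic: P_a = P₁(V₁/V₂)^γ = 1.54×19.9^(1.67).
P_a/P_b = (V₁/V₂)^(γ−1) = 19.9^(0.67) = 7.417.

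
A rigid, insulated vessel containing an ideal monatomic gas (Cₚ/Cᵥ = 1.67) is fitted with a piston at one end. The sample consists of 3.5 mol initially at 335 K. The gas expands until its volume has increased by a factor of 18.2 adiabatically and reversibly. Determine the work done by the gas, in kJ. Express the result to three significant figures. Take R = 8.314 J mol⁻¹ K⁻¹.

W ≈ 12.5 kJ

For a reversible adiabat TV^(γ−1) is constant, so T₂ = T₁ (V₁/V₂)^(γ−1).
T₂ = 335 × (1/18.2)^(0.67) = 47.95 K.
Q = 0, so ΔU = W_on_gas = nCᵥΔT with Cᵥ = R/(γ−1) = 12.41 J/(mol·K).
ΔU = 3.5 × 12.41 × (47.95 − 335) = -12470 J.
Work done by the gas = −ΔU = 12470 J.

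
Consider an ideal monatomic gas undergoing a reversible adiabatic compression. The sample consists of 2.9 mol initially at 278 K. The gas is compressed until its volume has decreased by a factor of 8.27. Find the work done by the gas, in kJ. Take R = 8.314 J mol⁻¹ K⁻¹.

W ≈ -31.1 kJ

For a reversible adiabat TV^(γ−1) is constant, so T₂ = T₁ (V₁/V₂)^(γ−1).
γ = 5/3 for a monatomic ideal gas, so γ−1 = 2/3.
T₂ = 278 × 8.27^(2/3) = 1137 K.
Q = 0, so ΔU = W_on_gas = nCᵥΔT with Cᵥ = R/(γ−1) = 12.47 J/(mol·K).
ΔU = 2.9 × 12.47 × (1137 − 278) = 31060 J.
Work done by the gas = −ΔU = -31060 J.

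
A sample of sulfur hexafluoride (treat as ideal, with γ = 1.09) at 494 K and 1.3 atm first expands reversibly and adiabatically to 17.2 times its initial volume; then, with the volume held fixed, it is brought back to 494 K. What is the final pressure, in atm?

Adiabatic step (PV^γ = const): P₂ = 1.3×(1/17.2)^(1.09) = 0.05851 atm; T₂ = 494×(1/17.2)^(0.09) = 382.4 K.
Isochoric: P₃ = P₂(T₃/T₂) = 0.05851 × (494/382.4) = 0.07558 atm.

P₃ ≈ 0.0756 atm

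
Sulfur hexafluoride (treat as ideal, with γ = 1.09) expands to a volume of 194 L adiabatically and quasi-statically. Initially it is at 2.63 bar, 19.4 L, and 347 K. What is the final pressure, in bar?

P₂ ≈ 0.214 bar

Since PV^γ is constant along a reversible adiabat, P₂ = P₁ (V₁/V₂)^γ.
P₂ = 2.63 × (19.4/194)^(1.09) = 0.2138 bar.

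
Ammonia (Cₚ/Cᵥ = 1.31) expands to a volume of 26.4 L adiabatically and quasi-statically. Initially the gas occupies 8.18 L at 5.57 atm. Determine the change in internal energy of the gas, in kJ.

ΔU ≈ -4.54 kJ

P₂ = P₁(V₁/V₂)^γ = 5.57×(8.18/26.4)^(1.31) = 1.2 atm.
For a reversible adiabat, W_by_gas = (P₁V₁ − P₂V₂)/(γ−1).
W_by = (564400×0.00818 − 121600×0.0264) / (0.31) = 4536 J.
Q = 0 ⇒ ΔU = −W_by = -4536 J.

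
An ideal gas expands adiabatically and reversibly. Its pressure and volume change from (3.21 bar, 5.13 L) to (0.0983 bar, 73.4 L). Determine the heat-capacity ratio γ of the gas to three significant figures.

γ ≈ 1.31

PV^γ = const ⇒ γ = ln(P₂/P₁) / ln(V₁/V₂).
γ = ln(0.0983/3.21) / ln(5.13/73.4) = 1.31.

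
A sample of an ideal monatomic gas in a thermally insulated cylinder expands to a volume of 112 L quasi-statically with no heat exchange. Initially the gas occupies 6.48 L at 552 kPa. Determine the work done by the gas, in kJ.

W ≈ 4.56 kJ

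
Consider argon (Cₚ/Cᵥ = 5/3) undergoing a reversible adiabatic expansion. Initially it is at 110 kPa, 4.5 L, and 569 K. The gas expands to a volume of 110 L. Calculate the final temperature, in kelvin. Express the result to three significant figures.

For a reversible adiabat TV^(γ−1) is constant, so T₂ = T₁ (V₁/V₂)^(γ−1).
T₂ = 569 × (4.5/110)^(2/3) = 67.56 K.

T₂ ≈ 67.6 K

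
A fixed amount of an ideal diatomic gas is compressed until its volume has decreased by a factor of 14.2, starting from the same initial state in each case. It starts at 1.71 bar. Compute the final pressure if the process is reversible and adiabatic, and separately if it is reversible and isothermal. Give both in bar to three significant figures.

For a diatomic ideal gas γ = 7/5.
Isothermal: P₂ = P₁(V₁/V₂) = 1.71×14.2 = 24.28 bar.
Adiabatic: P₂ = P₁(V₁/V₂)^γ = 1.71×14.2^(7/5) = 70.18 bar.

adiabatic: 70.2 bar; isothermal: 24.3 bar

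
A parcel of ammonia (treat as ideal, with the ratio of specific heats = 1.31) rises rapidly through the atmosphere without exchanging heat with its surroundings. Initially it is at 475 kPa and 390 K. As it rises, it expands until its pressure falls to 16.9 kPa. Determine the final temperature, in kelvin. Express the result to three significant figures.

T₂ ≈ 177 K

Along an adiabat T P^((1−γ)/γ) is constant, so T₂ = T₁ (P₂/P₁)^((γ−1)/γ).
T₂ = 390 × (16.9/475)^(0.237) = 177.1 K.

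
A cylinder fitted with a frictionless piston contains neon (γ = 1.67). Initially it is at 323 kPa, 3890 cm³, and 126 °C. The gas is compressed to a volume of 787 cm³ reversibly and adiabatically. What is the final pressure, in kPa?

Since PV^γ is constant along a reversible adiabat, P₂ = P₁ (V₁/V₂)^γ.
P₂ = 323 × (3890/787)^(1.67) = 4657 kPa.

P₂ ≈ 4660 kPa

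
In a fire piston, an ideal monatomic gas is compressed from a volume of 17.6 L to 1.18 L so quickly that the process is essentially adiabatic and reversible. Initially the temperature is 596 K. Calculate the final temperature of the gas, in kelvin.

T₂ ≈ 3610 K

Adiabatic: T₁V₁^(γ−1) = T₂V₂^(γ−1) ⇒ T₂ = T₁ (V₁/V₂)^(γ−1).
For a monatomic ideal gas γ = 5/3, so γ−1 = 2/3.
T₂ = 596 × (17.6/1.18)^(2/3) = 3611 K.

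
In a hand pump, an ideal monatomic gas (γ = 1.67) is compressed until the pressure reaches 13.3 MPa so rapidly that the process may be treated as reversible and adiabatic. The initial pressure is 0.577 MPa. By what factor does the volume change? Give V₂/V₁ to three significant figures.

From PV^γ = const, V₂/V₁ = (P₁/P₂)^(1/γ).
V₂/V₁ = (0.577/13.3)^(0.599) = 0.1528.

V₂/V₁ ≈ 0.153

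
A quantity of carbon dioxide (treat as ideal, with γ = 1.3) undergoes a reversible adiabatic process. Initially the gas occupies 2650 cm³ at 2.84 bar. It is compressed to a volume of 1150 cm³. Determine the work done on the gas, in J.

P₂ = P₁(V₁/V₂)^γ = 2.84×(2650/1150)^(1.3) = 8.407 bar.
For a reversible adiabat, W_by_gas = (P₁V₁ − P₂V₂)/(γ−1).
W_by = (284000×0.00265 − 840700×0.00115) / (0.3) = -713.9 J.
W_on_gas = −W_by = 713.9 J.

W ≈ 714 J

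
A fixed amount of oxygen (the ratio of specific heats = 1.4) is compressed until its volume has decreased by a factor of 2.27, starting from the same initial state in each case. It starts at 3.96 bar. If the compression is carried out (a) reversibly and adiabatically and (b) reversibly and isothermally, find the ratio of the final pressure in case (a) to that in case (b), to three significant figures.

P_adiabatic / P_isothermal ≈ 1.39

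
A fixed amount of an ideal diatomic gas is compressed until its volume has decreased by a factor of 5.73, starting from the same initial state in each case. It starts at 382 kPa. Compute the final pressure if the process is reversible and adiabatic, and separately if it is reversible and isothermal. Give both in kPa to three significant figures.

For a diatomic ideal gas γ = 7/5.
Isothermal: P₂ = P₁(V₁/V₂) = 382×5.73 = 2189 kPa.
Adiabatic: P₂ = P₁(V₁/V₂)^γ = 382×5.73^(7/5) = 4400 kPa.

adiabatic: 4400 kPa; isothermal: 2190 kPa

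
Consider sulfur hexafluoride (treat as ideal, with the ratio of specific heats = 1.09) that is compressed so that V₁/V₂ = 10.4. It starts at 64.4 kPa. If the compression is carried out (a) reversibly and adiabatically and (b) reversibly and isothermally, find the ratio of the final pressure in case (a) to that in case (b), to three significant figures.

Isothermal: P_b = P₁(V₁/V₂) = 64.4×10.4.
Adiabatic: P_a = P₁(V₁/V₂)^γ = 64.4×10.4^(1.09).
P_a/P_b = (V₁/V₂)^(γ−1) = 10.4^(0.09) = 1.235.

P_adiabatic / P_isothermal ≈ 1.23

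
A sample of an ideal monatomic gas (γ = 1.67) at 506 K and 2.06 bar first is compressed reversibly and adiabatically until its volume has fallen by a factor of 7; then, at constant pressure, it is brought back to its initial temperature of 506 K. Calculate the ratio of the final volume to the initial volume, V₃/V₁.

V₃/V₁ ≈ 0.0388

Adiabatic step: V₂/V₁ = 0.1429; T₂ = T₁·7^(0.67) = 1864 K.
Isobaric step: V₃/V₂ = T₃/T₂ = 506/1864.
V₃/V₁ = (V₂/V₁)(V₃/V₂) = 0.1429 × (506/1864) = 0.03879.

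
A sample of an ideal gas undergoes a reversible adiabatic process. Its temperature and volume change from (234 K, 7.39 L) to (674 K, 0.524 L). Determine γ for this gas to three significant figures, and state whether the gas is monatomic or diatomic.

TV^(γ−1) = const ⇒ γ − 1 = ln(T₂/T₁) / ln(V₁/V₂).
γ = 1 + ln(674/234) / ln(7.39/0.524) = 1.4.
γ ≈ 1.40 is close to 7/5, so the gas is diatomic.

γ ≈ 1.40; diatomic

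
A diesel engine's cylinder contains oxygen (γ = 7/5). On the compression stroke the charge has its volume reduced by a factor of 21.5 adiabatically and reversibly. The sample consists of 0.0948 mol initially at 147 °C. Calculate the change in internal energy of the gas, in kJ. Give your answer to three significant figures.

For a reversible adiabat TV^(γ−1) is constant, so T₂ = T₁ (V₁/V₂)^(γ−1).
T₁ = 147 °C = 420.1 K.
T₂ = 420.1 × 21.5^(2/5) = 1433 K.
Q = 0, so ΔU = W_on_gas = nCᵥΔT with Cᵥ = R/(γ−1) = 20.79 J/(mol·K).
ΔU = 0.0948 × 20.79 × (1433 − 420.1) = 1997 J.

ΔU ≈ 2.00 kJ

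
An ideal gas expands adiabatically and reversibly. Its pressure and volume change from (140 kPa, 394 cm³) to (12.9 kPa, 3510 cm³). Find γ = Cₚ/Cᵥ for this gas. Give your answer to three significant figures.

PV^γ = const ⇒ γ = ln(P₂/P₁) / ln(V₁/V₂).
γ = ln(12.9/140) / ln(394/3510) = 1.09.

γ ≈ 1.09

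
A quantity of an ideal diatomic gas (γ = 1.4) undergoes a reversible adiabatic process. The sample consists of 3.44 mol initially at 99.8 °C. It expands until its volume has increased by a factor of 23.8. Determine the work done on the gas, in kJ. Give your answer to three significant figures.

For a reversible adiabat TV^(γ−1) is constant, so T₂ = T₁ (V₁/V₂)^(γ−1).
T₁ = 99.8 °C = 372.9 K.
T₂ = 372.9 × (1/23.8)^(0.4) = 105 K.
Q = 0, so ΔU = W_on_gas = nCᵥΔT with Cᵥ = R/(γ−1) = 20.79 J/(mol·K).
ΔU = 3.44 × 20.79 × (105 − 372.9) = -19160 J.

W ≈ -19.2 kJ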